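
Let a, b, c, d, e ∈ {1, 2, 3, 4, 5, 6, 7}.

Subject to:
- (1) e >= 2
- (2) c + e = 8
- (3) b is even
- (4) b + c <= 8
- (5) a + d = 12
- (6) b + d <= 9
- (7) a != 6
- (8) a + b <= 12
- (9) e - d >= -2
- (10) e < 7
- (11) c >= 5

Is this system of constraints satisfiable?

Setting (a, b, c, d, e) = (7, 2, 5, 5, 3) satisfies everything: constraint 2: c + e = 8; constraint 4: b + c = 7; constraint 5: a + d = 12, and the others follow.

Satisfiable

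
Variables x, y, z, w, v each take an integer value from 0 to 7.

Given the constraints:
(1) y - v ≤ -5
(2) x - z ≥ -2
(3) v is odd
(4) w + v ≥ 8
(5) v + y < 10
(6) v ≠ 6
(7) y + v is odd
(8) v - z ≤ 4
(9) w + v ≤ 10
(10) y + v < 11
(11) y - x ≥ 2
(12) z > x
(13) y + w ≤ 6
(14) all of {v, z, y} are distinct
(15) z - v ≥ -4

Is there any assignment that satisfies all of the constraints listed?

Unsatisfiable

Constraints 1, 2, 11, and 15 give z − v ≥ -4, v − y ≥ 5, y − x ≥ 2, x − z ≥ -2.
Adding all 4 inequalities: the left sides telescope to 0, and the right sides sum to (-4) + 5 + 2 + (-2) = 1. So 0 ≥ 1, which is false.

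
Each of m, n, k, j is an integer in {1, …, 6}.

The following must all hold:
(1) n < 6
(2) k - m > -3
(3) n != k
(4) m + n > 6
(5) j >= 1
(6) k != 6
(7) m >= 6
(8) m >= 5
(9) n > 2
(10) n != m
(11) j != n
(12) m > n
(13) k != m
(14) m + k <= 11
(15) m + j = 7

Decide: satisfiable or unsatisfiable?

Satisfiable

Take m = 6, n = 3, k = 5, j = 1. Then constraint 2: k - m = -1; constraint 4: m + n = 9, and every other listed constraint is also met.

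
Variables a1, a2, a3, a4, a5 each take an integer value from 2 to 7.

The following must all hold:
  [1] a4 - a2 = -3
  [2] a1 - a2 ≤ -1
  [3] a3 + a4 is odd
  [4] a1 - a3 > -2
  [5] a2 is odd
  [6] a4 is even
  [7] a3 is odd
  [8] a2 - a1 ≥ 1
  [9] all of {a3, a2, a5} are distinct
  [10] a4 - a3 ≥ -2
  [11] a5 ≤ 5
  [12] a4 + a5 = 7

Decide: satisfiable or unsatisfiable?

Try a1 = 4, a2 = 7, a3 = 5, a4 = 4, a5 = 3.
Check constraint 1: a4 - a2 = -3; constraint 2: a1 - a2 = -3; constraint 4: a1 - a3 = -1. The remaining constraints are straightforward to verify.

Satisfiable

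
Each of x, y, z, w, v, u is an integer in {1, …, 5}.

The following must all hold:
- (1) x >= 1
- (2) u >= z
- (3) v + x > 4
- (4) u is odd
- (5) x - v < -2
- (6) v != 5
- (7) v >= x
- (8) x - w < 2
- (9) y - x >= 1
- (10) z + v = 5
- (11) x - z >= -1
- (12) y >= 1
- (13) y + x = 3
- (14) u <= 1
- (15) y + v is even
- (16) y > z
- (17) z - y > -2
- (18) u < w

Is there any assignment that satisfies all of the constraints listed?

Try x = 1, y = 2, z = 1, w = 2, v = 4, u = 1.
Check constraint 3: v + x = 5; constraint 5: x - v = -3. The remaining constraints are straightforward to verify.

Satisfiable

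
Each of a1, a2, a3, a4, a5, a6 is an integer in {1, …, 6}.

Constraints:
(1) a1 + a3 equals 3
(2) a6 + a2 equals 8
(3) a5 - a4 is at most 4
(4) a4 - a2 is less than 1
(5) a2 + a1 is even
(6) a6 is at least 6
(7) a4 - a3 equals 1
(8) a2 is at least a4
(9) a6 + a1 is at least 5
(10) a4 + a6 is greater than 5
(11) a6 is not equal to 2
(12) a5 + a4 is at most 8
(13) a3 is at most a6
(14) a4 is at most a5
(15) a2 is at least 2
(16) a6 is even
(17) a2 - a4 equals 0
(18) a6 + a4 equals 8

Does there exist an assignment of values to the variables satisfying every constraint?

Satisfiable

The assignment a1 = 2, a2 = 2, a3 = 1, a4 = 2, a5 = 5, a6 = 6 works:
  constraint 1 holds since a1 + a3 = 3.
  constraint 2 holds since a6 + a2 = 8.
  constraint 3 holds since a5 - a4 = 3.
The rest check out directly.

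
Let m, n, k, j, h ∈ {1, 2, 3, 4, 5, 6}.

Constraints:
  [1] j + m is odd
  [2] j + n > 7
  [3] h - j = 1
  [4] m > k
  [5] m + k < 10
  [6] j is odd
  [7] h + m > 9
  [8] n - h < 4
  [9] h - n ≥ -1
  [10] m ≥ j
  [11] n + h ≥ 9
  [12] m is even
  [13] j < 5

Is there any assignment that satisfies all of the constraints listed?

Satisfiable

One satisfying assignment is m = 6, n = 5, k = 1, j = 3, h = 4.
For the less obvious constraints — constraint 2: j + n = 8; constraint 3: h - j = 1 — and the others hold by inspection.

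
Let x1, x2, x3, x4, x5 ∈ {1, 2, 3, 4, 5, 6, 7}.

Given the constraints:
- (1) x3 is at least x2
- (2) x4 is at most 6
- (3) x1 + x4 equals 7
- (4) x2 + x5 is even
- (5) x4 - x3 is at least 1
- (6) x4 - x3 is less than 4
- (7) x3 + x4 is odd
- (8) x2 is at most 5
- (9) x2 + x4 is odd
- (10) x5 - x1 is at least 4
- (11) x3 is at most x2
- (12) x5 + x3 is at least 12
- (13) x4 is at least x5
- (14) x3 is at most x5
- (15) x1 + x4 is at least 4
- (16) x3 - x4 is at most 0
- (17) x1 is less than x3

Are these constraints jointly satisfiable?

From constraints 2 and 13: x5 ≤ x4 ≤ 6. From constraints 8 and 11: x3 ≤ x2 ≤ 5. Hence x5 + x3 ≤ 11. But constraint 12 requires x5 + x3 ≥ 12, and 12 > 11. Contradiction.

Unsatisfiable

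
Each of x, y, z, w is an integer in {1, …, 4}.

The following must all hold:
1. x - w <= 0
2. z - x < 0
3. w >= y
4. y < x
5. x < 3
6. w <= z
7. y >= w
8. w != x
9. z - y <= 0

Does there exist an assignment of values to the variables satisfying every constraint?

Unsatisfiable

Constraints 1, 4, 6, and 9 give x ≤ w, w ≤ z, z ≤ y, y < x. Chaining: x ≤ w ≤ z ≤ y < x, which forces x < x — impossible.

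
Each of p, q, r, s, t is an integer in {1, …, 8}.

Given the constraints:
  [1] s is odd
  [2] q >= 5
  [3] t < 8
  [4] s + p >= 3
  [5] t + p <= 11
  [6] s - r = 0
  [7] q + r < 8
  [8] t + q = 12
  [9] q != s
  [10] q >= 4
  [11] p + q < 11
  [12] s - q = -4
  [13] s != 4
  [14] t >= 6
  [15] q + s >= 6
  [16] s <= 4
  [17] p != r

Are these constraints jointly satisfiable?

Setting (p, q, r, s, t) = (4, 5, 1, 1, 7) satisfies everything: constraint 4: s + p = 5; constraint 5: t + p = 11; constraint 6: s - r = 0, and the others follow.

Satisfiable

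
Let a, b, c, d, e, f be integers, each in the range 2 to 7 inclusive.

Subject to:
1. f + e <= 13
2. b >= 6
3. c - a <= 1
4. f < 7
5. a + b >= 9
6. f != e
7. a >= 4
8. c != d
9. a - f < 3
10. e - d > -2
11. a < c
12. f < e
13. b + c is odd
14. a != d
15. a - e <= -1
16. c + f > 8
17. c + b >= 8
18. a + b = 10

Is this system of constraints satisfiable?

Take a = 4, b = 6, c = 5, d = 7, e = 6, f = 4. Then constraint 1: f + e = 10; constraint 3: c - a = 1, and every other listed constraint is also met.

Satisfiable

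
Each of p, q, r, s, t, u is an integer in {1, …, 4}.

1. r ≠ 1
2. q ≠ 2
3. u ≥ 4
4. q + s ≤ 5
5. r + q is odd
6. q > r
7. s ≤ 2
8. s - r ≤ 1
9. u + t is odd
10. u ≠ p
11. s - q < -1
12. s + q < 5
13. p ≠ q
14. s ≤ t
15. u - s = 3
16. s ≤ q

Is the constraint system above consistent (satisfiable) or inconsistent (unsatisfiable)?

Satisfiable

The assignment p = 1, q = 3, r = 2, s = 1, t = 1, u = 4 works:
  constraint 4 holds since q + s = 4.
  constraint 8 holds since s - r = -1.
  constraint 11 holds since s - q = -2.
The rest check out directly.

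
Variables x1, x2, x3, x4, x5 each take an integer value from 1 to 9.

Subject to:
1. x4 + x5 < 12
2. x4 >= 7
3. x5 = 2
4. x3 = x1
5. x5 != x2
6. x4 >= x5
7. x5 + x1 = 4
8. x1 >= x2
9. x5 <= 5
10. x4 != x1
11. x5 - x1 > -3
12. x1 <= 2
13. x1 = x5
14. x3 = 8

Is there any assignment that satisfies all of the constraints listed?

Unsatisfiable

Constraint 14 fixes x3 = 8 and constraint 3 fixes x5 = 2. Constraints 4 and 13 give x3 = x1 = x5, so x3 = x5. But 8 ≠ 2 — contradiction.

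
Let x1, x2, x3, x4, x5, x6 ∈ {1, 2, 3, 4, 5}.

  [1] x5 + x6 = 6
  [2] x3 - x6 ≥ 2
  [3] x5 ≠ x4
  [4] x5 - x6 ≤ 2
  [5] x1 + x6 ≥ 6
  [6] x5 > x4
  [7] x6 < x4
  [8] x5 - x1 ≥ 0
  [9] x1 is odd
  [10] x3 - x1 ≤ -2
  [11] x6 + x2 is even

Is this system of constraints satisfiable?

Unsatisfiable

Constraints 2, 4, 8, and 10 give x1 − x3 ≥ 2, x3 − x6 ≥ 2, x6 − x5 ≥ -2, x5 − x1 ≥ 0.
Adding all 4 inequalities: the left sides telescope to 0, and the right sides sum to 2 + 2 + (-2) + 0 = 2. So 0 ≥ 2, which is false.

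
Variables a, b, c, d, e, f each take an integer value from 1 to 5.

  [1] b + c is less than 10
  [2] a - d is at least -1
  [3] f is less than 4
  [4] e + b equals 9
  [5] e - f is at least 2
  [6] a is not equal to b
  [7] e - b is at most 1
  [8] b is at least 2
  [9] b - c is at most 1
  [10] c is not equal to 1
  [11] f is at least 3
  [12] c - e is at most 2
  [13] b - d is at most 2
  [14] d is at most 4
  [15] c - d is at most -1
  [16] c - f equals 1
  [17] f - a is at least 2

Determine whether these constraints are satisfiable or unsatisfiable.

Constraints 2, 5, 7, 9, 15, and 17 give e − f ≥ 2, f − a ≥ 2, a − d ≥ -1, d − c ≥ 1, c − b ≥ -1, b − e ≥ -1.
Adding all 6 inequalities: the left sides telescope to 0, and the right sides sum to 2 + 2 + (-1) + 1 + (-1) + (-1) = 2. So 0 ≥ 2, which is false.

Unsatisfiable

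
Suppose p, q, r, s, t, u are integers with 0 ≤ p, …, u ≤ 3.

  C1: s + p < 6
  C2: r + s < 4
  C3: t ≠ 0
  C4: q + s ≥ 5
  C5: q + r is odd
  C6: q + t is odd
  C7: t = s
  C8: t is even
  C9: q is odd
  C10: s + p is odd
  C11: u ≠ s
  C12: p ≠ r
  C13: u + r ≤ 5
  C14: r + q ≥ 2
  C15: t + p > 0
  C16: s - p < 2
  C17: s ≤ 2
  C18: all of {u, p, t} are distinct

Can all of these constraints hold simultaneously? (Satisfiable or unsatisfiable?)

Take p = 1, q = 3, r = 0, s = 2, t = 2, u = 3. Then constraint 1: s + p = 3; constraint 2: r + s = 2; constraint 4: q + s = 5, and every other listed constraint is also met.

Satisfiable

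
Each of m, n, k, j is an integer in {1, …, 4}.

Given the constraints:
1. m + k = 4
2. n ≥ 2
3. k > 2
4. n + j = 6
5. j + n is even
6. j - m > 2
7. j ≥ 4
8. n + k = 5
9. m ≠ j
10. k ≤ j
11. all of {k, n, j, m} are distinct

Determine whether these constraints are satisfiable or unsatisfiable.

Satisfiable

Try m = 1, n = 2, k = 3, j = 4.
Check constraint 1: m + k = 4; constraint 4: n + j = 6; constraint 6: j - m = 3. The remaining constraints are straightforward to verify.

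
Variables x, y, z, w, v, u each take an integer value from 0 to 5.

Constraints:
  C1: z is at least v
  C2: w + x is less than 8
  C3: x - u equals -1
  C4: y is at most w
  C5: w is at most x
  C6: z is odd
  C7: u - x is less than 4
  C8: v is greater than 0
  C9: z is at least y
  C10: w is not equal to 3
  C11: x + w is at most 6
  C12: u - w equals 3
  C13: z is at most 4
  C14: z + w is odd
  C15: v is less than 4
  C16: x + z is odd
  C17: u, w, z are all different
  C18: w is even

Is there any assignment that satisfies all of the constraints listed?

Satisfiable

One satisfying assignment is x = 4, y = 2, z = 3, w = 2, v = 1, u = 5.
For the less obvious constraints — constraint 2: w + x = 6; constraint 3: x - u = -1 — and the others hold by inspection.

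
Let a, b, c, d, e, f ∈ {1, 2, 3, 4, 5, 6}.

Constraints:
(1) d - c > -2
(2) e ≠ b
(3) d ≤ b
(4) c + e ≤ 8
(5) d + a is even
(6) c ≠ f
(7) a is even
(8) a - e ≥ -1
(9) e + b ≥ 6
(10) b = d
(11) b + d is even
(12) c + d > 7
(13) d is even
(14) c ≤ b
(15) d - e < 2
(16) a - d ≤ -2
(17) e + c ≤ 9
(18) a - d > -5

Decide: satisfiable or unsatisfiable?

Try a = 2, b = 4, c = 4, d = 4, e = 3, f = 2.
Check constraint 1: d - c = 0; constraint 4: c + e = 7; constraint 8: a - e = -1. The remaining constraints are straightforward to verify.

Satisfiable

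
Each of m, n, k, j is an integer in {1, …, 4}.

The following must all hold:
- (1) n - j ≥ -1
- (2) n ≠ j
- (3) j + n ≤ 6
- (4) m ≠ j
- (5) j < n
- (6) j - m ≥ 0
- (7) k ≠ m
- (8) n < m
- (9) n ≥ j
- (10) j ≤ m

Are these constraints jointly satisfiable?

Unsatisfiable

Constraints 5, 6, and 8 give n < m, m ≤ j, j < n. Chaining: n < m ≤ j < n, which forces n < n — impossible.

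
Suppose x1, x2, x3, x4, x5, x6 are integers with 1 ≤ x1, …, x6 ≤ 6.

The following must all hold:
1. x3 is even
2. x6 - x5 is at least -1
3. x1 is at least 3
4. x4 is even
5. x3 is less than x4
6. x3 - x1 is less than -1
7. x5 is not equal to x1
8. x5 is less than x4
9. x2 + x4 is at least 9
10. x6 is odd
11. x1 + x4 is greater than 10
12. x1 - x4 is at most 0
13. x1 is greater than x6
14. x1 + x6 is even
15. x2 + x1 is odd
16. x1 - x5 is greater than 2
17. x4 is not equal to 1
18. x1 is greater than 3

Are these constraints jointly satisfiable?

The assignment x1 = 5, x2 = 4, x3 = 2, x4 = 6, x5 = 1, x6 = 3 works:
  constraint 2 holds since x6 - x5 = 2.
  constraint 6 holds since x3 - x1 = -3.
  constraint 9 holds since x2 + x4 = 10.
The rest check out directly.

Satisfiable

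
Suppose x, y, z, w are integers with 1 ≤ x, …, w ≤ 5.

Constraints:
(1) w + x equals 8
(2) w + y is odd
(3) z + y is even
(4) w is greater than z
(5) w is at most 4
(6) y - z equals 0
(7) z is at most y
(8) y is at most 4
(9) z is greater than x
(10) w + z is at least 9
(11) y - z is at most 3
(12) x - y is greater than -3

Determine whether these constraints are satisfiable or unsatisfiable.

From constraint 5: w ≤ 4. From constraints 7 and 8: z ≤ y ≤ 4. Hence w + z ≤ 8. But constraint 10 requires w + z ≥ 9, and 9 > 8. Contradiction.

Unsatisfiable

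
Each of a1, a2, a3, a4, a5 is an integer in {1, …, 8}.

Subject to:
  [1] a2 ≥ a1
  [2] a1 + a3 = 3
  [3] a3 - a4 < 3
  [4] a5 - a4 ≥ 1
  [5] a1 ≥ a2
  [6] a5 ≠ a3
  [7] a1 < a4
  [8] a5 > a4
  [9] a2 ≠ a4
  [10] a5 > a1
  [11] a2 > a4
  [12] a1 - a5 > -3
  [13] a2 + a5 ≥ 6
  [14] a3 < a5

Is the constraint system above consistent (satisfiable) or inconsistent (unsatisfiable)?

Constraints 5, 7, and 11 give a1 < a4, a4 < a2, a2 ≤ a1. Chaining: a1 < a4 < a2 ≤ a1, which forces a1 < a1 — impossible.

Unsatisfiable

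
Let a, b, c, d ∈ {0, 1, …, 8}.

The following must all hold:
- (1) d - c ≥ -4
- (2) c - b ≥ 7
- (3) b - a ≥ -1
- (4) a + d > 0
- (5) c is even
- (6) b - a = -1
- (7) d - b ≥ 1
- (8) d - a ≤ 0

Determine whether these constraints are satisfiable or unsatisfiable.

Constraints 1, 2, 3, and 8 give a − d ≥ 0, d − c ≥ -4, c − b ≥ 7, b − a ≥ -1.
Adding all 4 inequalities: the left sides telescope to 0, and the right sides sum to 0 + (-4) + 7 + (-1) = 2. So 0 ≥ 2, which is false.

Unsatisfiable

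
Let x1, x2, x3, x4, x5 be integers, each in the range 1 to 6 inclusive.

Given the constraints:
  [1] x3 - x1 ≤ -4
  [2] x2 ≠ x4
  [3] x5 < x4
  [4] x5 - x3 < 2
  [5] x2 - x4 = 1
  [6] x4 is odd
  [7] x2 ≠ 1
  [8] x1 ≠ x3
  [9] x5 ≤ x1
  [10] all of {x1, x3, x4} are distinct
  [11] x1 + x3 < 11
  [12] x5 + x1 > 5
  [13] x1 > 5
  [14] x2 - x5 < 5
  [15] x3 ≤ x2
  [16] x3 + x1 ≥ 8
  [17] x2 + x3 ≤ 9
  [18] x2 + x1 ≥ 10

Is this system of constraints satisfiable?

The assignment x1 = 6, x2 = 6, x3 = 2, x4 = 5, x5 = 2 works:
  constraint 1 holds since x3 - x1 = -4.
  constraint 4 holds since x5 - x3 = 0.
The rest check out directly.

Satisfiable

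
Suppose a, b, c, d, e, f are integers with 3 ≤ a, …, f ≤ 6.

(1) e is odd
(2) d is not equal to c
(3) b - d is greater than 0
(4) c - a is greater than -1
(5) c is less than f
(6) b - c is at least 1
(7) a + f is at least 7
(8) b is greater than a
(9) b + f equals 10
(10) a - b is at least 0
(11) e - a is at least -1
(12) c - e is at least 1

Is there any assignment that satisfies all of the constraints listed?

Unsatisfiable

Constraints 6, 10, 11, and 12 give a − b ≥ 0, b − c ≥ 1, c − e ≥ 1, e − a ≥ -1.
Adding all 4 inequalities: the left sides telescope to 0, and the right sides sum to 0 + 1 + 1 + (-1) = 1. So 0 ≥ 1, which is false.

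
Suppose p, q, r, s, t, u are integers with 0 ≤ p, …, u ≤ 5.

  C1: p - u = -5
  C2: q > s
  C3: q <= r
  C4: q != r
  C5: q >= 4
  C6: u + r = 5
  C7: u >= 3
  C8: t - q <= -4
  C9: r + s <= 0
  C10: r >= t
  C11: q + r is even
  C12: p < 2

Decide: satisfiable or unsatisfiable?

Unsatisfiable

From constraint 7: u ≥ 3. From constraints 3 and 5: r ≥ q ≥ 4. Hence u + r ≥ 7. But constraint 6 requires u + r = 5, and 5 < 7. Contradiction.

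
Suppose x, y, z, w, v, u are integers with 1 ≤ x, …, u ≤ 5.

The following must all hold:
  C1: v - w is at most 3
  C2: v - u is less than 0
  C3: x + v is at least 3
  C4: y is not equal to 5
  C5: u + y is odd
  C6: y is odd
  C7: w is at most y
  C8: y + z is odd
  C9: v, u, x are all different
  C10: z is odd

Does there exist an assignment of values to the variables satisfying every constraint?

Unsatisfiable

Constraint 6 makes y odd and constraint 10 makes z odd, so y + z must be even. Constraint 8 says y + z is odd — contradiction.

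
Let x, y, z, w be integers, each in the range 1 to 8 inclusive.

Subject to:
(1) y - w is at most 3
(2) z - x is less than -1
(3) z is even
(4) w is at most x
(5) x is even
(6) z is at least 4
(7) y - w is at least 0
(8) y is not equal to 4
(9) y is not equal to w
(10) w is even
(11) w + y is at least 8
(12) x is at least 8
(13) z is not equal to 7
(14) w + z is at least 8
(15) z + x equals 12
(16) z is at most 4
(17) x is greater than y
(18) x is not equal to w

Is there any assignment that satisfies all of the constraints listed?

Satisfiable

The assignment x = 8, y = 7, z = 4, w = 4 works:
  constraint 1 holds since y - w = 3.
  constraint 2 holds since z - x = -4.
The rest check out directly.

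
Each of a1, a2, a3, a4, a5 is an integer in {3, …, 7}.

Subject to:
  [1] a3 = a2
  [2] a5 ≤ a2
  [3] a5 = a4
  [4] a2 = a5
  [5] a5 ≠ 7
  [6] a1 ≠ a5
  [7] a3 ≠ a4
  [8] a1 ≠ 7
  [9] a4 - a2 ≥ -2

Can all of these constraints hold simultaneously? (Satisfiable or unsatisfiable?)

From constraints 1, 3, and 4, a3 = a2 = a5 = a4, so a3 = a4. But constraint 7 says a3 ≠ a4. Contradiction.

Unsatisfiable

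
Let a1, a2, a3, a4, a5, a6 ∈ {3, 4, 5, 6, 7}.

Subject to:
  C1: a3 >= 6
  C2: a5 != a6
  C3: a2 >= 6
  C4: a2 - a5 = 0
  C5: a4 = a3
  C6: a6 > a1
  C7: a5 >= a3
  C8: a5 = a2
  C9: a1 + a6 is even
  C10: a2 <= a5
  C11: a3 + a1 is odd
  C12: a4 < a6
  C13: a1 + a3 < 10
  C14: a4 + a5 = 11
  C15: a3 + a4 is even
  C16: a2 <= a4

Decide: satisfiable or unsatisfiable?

From constraints 3 and 16: a4 ≥ a2 ≥ 6. From constraints 1 and 7: a5 ≥ a3 ≥ 6. Hence a4 + a5 ≥ 12. But constraint 14 requires a4 + a5 = 11, and 11 < 12. Contradiction.

Unsatisfiable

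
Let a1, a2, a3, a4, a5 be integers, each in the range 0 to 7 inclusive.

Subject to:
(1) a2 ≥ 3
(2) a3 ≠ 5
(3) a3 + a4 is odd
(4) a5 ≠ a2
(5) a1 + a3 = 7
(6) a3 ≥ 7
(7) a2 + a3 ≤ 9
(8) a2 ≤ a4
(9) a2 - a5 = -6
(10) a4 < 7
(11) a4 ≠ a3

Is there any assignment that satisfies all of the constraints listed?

Unsatisfiable

From constraint 1: a2 ≥ 3. From constraint 6: a3 ≥ 7. Hence a2 + a3 ≥ 10. But constraint 7 requires a2 + a3 ≤ 9, and 9 < 10. Contradiction.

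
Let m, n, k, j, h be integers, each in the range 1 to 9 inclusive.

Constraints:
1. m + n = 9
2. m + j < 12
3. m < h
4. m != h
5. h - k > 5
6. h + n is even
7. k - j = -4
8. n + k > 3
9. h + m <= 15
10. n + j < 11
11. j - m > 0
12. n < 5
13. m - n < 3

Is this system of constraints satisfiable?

Try m = 5, n = 4, k = 2, j = 6, h = 8.
Check constraint 1: m + n = 9; constraint 2: m + j = 11. The remaining constraints are straightforward to verify.

Satisfiable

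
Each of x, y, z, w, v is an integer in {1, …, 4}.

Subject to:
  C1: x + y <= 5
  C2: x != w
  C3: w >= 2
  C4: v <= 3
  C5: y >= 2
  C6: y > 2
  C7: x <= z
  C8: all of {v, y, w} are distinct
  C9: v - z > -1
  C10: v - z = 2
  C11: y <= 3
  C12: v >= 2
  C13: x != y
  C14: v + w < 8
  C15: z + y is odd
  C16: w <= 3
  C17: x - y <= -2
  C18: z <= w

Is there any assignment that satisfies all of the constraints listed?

Constraints 3, 4, 5, 11, 12, and 16 confine each of v, y, w to the 2 values {2, 3}.
Constraint 8 requires all 3 of them to be distinct, but only 2 values are available — impossible by the pigeonhole principle.

Unsatisfiable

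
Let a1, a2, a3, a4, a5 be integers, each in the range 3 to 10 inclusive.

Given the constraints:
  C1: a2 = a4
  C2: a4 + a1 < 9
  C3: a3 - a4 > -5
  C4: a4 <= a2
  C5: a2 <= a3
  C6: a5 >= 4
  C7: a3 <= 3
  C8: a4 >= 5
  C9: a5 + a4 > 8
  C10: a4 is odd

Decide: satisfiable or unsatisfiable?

From constraints 4 and 8: a2 ≥ a4 and a4 ≥ 5, so a2 ≥ 5. From constraints 5 and 7: a2 ≤ a3 and a3 ≤ 3, so a2 ≤ 3. But 3 < 5, so no value of a2 works.

Unsatisfiable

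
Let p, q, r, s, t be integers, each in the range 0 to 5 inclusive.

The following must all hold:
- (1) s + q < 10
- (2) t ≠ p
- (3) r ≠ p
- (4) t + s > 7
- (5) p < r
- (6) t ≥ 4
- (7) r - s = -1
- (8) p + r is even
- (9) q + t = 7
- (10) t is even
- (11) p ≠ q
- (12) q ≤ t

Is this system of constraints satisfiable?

Setting (p, q, r, s, t) = (2, 3, 4, 5, 4) satisfies everything: constraint 1: s + q = 8; constraint 4: t + s = 9, and the others follow.

Satisfiable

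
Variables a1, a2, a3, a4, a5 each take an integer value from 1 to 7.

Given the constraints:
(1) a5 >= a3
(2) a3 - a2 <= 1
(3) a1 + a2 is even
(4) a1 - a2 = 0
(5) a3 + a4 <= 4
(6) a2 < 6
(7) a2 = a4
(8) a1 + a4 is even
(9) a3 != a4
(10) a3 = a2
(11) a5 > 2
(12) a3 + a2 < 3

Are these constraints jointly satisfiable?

Unsatisfiable

From constraints 7 and 10, a3 = a2 = a4, so a3 = a4. But constraint 9 says a3 ≠ a4. Contradiction.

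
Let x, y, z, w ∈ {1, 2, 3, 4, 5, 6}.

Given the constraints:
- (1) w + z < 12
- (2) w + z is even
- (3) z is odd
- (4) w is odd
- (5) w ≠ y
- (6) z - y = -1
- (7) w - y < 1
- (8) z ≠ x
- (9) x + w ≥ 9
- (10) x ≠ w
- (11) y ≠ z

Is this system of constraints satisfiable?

Try x = 4, y = 6, z = 5, w = 5.
Check constraint 1: w + z = 10; constraint 6: z - y = -1; constraint 7: w - y = -1. The remaining constraints are straightforward to verify.

Satisfiable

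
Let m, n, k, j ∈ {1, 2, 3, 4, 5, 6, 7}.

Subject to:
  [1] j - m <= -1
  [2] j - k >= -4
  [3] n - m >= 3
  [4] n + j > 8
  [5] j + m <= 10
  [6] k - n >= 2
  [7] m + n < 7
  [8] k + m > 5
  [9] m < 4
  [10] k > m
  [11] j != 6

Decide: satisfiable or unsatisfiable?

Unsatisfiable

Constraints 1, 2, 3, and 6 give m − j ≥ 1, j − k ≥ -4, k − n ≥ 2, n − m ≥ 3.
Adding all 4 inequalities: the left sides telescope to 0, and the right sides sum to 1 + (-4) + 2 + 3 = 2. So 0 ≥ 2, which is false.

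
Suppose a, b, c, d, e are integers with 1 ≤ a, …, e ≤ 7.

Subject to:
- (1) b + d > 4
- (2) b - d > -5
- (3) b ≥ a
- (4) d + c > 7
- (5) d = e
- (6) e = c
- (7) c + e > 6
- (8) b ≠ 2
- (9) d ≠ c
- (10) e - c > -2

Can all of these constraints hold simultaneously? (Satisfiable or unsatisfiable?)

From constraints 5 and 6, d = e = c, so d = c. But constraint 9 says d ≠ c. Contradiction.

Unsatisfiable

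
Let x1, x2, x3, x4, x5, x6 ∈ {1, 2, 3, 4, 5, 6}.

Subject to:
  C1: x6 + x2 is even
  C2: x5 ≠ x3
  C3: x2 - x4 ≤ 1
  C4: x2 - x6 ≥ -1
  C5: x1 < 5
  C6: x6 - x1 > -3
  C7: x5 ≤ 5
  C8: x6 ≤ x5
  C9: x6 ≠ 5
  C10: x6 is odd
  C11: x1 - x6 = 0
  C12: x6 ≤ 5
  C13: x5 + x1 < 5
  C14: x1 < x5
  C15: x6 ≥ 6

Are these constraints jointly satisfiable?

Unsatisfiable

From constraint 15: x6 ≥ 6. From constraints 7 and 8: x6 ≤ x5 and x5 ≤ 5, so x6 ≤ 5. But 5 < 6, so no value of x6 works.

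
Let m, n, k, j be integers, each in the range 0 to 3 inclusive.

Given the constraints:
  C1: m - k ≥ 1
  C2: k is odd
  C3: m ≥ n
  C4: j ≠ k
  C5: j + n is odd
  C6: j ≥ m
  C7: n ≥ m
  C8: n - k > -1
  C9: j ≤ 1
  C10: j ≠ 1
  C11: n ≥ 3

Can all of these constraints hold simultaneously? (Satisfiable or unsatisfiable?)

Unsatisfiable

From constraints 3 and 11: m ≥ n and n ≥ 3, so m ≥ 3. From constraints 6 and 9: m ≤ j and j ≤ 1, so m ≤ 1. But 1 < 3, so no value of m works.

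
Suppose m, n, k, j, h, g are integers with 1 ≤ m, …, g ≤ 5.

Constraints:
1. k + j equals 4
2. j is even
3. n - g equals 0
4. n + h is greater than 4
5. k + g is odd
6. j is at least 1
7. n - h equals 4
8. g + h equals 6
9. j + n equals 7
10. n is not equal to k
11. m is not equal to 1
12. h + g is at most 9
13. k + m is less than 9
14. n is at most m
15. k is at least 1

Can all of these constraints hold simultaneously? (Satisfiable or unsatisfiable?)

Satisfiable

Take m = 5, n = 5, k = 2, j = 2, h = 1, g = 5. Then constraint 1: k + j = 4; constraint 3: n - g = 0; constraint 4: n + h = 6, and every other listed constraint is also met.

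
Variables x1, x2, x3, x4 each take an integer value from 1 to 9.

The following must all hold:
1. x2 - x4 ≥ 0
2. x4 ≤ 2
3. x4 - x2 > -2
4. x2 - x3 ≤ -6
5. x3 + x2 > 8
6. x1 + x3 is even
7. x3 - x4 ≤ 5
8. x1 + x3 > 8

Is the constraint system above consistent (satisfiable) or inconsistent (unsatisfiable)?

Constraints 1, 4, and 7 give x3 − x2 ≥ 6, x2 − x4 ≥ 0, x4 − x3 ≥ -5.
Adding all 3 inequalities: the left sides telescope to 0, and the right sides sum to 6 + 0 + (-5) = 1. So 0 ≥ 1, which is false.

Unsatisfiable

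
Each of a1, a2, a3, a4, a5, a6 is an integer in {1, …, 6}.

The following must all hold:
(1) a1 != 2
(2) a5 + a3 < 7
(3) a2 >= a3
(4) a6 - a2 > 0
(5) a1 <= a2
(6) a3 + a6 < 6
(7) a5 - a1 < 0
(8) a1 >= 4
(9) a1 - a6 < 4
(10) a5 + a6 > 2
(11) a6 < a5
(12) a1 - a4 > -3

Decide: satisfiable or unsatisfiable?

Unsatisfiable

Constraints 4, 5, 7, and 11 give a5 < a1, a1 ≤ a2, a2 < a6, a6 < a5. Chaining: a5 < a1 ≤ a2 < a6 < a5, which forces a5 < a5 — impossible.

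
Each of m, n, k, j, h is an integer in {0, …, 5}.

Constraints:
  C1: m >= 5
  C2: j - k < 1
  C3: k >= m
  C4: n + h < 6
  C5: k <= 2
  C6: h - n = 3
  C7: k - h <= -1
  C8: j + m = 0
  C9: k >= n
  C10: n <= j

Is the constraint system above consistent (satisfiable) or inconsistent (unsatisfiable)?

Unsatisfiable

From constraints 1 and 3: k ≥ m and m ≥ 5, so k ≥ 5. From constraint 5: k ≤ 2. But 2 < 5, so no value of k works.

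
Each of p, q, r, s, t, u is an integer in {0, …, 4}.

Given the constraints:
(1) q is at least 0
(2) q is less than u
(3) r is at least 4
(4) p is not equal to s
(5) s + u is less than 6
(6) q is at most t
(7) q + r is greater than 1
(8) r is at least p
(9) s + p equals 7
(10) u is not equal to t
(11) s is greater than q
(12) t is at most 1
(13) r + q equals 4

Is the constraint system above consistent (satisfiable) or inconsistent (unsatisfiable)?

Try p = 3, q = 0, r = 4, s = 4, t = 0, u = 1.
Check constraint 5: s + u = 5; constraint 7: q + r = 4; constraint 9: s + p = 7. The remaining constraints are straightforward to verify.

Satisfiable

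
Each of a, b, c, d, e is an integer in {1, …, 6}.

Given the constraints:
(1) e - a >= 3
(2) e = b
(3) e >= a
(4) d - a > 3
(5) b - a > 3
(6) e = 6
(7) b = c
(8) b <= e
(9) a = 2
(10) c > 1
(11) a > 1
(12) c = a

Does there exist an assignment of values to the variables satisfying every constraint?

Unsatisfiable

Constraint 6 fixes e = 6 and constraint 9 fixes a = 2. Constraints 2, 7, and 12 give e = b = c = a, so e = a. But 6 ≠ 2 — contradiction.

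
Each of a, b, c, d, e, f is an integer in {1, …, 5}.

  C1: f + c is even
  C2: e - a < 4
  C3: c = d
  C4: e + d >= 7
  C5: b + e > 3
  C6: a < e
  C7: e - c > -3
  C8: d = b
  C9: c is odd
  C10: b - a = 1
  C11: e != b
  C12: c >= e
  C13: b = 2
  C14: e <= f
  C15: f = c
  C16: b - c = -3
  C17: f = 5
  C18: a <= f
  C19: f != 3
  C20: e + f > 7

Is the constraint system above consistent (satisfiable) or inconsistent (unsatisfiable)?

Unsatisfiable

Constraint 17 fixes f = 5 and constraint 13 fixes b = 2. Constraints 3, 8, and 15 give f = c = d = b, so f = b. But 5 ≠ 2 — contradiction.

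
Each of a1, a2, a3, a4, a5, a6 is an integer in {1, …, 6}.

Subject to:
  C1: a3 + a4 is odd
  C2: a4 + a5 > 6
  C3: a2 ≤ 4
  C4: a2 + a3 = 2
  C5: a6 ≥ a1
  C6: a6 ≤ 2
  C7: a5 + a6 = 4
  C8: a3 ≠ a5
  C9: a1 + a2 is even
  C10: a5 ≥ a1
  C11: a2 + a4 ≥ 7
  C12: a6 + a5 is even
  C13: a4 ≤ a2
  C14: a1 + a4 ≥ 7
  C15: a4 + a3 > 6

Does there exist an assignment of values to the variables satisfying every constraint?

Unsatisfiable

From constraints 5 and 6: a1 ≤ a6 ≤ 2. From constraints 3 and 13: a4 ≤ a2 ≤ 4. Hence a1 + a4 ≤ 6. But constraint 14 requires a1 + a4 ≥ 7, and 7 > 6. Contradiction.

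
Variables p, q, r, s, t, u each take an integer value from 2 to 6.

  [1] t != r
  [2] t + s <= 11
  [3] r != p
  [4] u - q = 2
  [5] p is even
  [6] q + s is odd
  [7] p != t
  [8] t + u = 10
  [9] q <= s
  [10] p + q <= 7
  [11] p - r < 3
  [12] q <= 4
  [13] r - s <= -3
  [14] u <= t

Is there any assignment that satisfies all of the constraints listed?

One satisfying assignment is p = 4, q = 3, r = 3, s = 6, t = 5, u = 5.
For the less obvious constraints — constraint 2: t + s = 11; constraint 4: u - q = 2 — and the others hold by inspection.

Satisfiable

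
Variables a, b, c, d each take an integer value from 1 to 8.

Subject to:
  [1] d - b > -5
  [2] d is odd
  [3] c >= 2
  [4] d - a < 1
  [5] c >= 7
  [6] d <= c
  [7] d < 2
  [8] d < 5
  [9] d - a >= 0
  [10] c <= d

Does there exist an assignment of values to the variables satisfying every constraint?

Unsatisfiable

From constraints 5 and 10: d ≥ c and c ≥ 7, so d ≥ 7. From constraint 7: d ≤ 1. But 1 < 7, so no value of d works.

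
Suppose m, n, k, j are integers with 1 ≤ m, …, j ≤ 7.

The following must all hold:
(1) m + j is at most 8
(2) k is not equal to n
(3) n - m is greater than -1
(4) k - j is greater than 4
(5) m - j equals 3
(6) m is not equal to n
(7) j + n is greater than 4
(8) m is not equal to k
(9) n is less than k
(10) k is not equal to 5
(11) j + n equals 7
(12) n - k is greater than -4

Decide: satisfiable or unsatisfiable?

Satisfiable

One satisfying assignment is m = 4, n = 6, k = 7, j = 1.
For the less obvious constraints — constraint 1: m + j = 5; constraint 3: n - m = 2 — and the others hold by inspection.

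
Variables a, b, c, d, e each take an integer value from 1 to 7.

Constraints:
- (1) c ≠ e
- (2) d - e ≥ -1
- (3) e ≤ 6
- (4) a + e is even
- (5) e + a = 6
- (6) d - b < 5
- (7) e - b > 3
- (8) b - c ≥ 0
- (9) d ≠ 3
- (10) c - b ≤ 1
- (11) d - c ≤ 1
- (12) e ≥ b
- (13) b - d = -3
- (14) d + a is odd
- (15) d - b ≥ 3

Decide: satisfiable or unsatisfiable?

Unsatisfiable

Constraints 10, 11, and 15 give b − c ≥ -1, c − d ≥ -1, d − b ≥ 3.
Adding all 3 inequalities: the left sides telescope to 0, and the right sides sum to (-1) + (-1) + 3 = 1. So 0 ≥ 1, which is false.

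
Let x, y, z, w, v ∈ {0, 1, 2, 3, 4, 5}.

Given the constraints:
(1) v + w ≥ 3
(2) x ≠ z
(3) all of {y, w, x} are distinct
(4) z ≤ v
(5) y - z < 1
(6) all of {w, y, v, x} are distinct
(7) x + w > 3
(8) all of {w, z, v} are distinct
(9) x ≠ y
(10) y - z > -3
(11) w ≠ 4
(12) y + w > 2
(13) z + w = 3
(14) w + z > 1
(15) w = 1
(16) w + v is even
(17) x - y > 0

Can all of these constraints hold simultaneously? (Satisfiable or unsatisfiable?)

Satisfiable

Setting (x, y, z, w, v) = (5, 2, 2, 1, 3) satisfies everything: constraint 1: v + w = 4; constraint 5: y - z = 0; constraint 7: x + w = 6, and the others follow.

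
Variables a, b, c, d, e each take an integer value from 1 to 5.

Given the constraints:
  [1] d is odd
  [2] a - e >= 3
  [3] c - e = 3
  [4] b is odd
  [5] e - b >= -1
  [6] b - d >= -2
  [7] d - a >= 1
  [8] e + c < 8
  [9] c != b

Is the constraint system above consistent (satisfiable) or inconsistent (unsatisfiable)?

Unsatisfiable

Constraints 2, 5, 6, and 7 give e − b ≥ -1, b − d ≥ -2, d − a ≥ 1, a − e ≥ 3.
Adding all 4 inequalities: the left sides telescope to 0, and the right sides sum to (-1) + (-2) + 1 + 3 = 1. So 0 ≥ 1, which is false.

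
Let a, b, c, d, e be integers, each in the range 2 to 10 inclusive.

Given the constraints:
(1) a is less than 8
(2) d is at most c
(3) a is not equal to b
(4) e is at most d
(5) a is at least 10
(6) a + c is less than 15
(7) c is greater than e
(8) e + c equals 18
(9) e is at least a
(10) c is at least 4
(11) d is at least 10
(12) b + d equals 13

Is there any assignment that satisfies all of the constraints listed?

From constraints 5 and 9: e ≥ a ≥ 10. From constraints 2 and 11: c ≥ d ≥ 10. Hence e + c ≥ 20. But constraint 8 requires e + c = 18, and 18 < 20. Contradiction.

Unsatisfiable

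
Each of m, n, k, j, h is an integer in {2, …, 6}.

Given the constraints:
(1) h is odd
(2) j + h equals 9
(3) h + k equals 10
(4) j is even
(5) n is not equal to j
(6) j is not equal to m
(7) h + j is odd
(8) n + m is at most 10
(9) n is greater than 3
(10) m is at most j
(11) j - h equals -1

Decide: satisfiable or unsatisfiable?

Satisfiable

Take m = 2, n = 5, k = 5, j = 4, h = 5. Then constraint 2: j + h = 9; constraint 3: h + k = 10, and every other listed constraint is also met.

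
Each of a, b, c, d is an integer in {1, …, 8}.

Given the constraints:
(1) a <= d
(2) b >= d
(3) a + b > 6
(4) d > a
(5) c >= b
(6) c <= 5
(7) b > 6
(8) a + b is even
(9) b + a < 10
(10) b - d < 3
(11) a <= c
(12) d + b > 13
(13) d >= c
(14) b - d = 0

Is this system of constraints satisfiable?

Unsatisfiable

From constraint 7: b ≥ 7. From constraints 5 and 6: b ≤ c and c ≤ 5, so b ≤ 5. But 5 < 7, so no value of b works.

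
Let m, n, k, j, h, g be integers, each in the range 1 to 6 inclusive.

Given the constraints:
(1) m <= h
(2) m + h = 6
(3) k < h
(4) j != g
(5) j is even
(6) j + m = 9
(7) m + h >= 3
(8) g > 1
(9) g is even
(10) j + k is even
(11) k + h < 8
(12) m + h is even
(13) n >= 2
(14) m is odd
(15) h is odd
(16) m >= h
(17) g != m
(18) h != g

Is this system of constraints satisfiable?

The assignment m = 3, n = 5, k = 2, j = 6, h = 3, g = 4 works:
  constraint 2 holds since m + h = 6.
  constraint 6 holds since j + m = 9.
The rest check out directly.

Satisfiable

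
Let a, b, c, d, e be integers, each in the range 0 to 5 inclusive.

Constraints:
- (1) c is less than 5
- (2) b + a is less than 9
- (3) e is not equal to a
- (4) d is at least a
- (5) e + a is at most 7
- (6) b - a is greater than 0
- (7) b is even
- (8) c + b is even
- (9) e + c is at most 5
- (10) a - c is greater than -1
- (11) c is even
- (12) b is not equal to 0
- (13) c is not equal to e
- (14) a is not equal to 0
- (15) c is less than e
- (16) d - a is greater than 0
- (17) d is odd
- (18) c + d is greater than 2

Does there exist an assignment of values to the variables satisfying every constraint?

One satisfying assignment is a = 2, b = 4, c = 0, d = 3, e = 3.
For the less obvious constraints — constraint 2: b + a = 6; constraint 5: e + a = 5; constraint 6: b - a = 2 — and the others hold by inspection.

Satisfiable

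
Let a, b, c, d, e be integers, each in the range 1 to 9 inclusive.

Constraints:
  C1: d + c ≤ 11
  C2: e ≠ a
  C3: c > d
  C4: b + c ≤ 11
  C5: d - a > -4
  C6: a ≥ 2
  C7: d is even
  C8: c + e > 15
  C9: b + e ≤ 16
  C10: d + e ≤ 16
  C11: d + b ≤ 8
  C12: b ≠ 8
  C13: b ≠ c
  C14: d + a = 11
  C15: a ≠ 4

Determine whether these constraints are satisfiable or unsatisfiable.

Setting (a, b, c, d, e) = (7, 4, 7, 4, 9) satisfies everything: constraint 1: d + c = 11; constraint 4: b + c = 11, and the others follow.

Satisfiable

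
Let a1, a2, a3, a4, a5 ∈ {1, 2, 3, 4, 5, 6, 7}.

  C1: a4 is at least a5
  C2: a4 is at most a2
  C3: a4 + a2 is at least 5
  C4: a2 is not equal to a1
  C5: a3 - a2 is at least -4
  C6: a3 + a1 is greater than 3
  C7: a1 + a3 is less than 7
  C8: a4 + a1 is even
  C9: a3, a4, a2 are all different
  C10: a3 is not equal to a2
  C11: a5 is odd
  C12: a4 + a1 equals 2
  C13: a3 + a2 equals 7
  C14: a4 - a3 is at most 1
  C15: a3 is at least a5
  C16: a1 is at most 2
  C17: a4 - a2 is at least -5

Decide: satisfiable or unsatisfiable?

One satisfying assignment is a1 = 1, a2 = 4, a3 = 3, a4 = 1, a5 = 1.
For the less obvious constraints — constraint 3: a4 + a2 = 5; constraint 5: a3 - a2 = -1; constraint 6: a3 + a1 = 4 — and the others hold by inspection.

Satisfiable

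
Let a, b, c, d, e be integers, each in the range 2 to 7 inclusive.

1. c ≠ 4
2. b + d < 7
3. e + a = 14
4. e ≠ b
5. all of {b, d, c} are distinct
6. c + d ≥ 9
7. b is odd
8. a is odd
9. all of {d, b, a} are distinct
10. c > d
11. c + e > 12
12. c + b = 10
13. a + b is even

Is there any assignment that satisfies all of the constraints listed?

Try a = 7, b = 3, c = 7, d = 2, e = 7.
Check constraint 2: b + d = 5; constraint 3: e + a = 14. The remaining constraints are straightforward to verify.

Satisfiable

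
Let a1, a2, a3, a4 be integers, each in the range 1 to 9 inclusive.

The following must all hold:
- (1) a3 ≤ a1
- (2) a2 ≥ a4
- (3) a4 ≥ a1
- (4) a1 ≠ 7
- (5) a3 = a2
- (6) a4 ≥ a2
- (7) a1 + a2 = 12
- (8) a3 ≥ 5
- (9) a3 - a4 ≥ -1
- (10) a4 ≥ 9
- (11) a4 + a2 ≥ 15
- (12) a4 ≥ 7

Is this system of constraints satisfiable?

Unsatisfiable

From constraints 1 and 8: a1 ≥ a3 ≥ 5. From constraints 2 and 10: a2 ≥ a4 ≥ 9. Hence a1 + a2 ≥ 14. But constraint 7 requires a1 + a2 = 12, and 12 < 14. Contradiction.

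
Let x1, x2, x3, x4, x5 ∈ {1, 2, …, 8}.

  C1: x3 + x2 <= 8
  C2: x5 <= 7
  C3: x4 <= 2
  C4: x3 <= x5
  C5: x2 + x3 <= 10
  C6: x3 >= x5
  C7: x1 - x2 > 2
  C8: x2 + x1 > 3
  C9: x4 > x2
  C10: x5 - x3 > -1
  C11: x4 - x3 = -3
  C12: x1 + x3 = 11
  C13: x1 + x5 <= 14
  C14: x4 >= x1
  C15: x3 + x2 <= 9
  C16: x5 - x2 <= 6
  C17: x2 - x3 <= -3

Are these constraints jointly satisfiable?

Unsatisfiable

From constraints 3 and 14: x1 ≤ x4 ≤ 2. From constraints 2 and 4: x3 ≤ x5 ≤ 7. Hence x1 + x3 ≤ 9. But constraint 12 requires x1 + x3 = 11, and 11 > 9. Contradiction.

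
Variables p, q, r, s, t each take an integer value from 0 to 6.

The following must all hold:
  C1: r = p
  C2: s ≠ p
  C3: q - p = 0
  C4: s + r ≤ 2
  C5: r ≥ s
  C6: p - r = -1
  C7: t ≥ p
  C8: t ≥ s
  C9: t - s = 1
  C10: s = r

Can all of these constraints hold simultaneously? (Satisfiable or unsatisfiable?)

From constraints 1 and 10, s = r = p, so s = p. But constraint 2 says s ≠ p. Contradiction.

Unsatisfiable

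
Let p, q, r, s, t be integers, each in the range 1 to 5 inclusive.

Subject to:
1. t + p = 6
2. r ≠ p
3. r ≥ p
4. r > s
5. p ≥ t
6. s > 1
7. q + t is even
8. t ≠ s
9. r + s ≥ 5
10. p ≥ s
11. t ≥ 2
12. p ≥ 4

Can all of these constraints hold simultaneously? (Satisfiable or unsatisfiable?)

The assignment p = 4, q = 2, r = 5, s = 3, t = 2 works:
  constraint 1 holds since t + p = 6.
  constraint 9 holds since r + s = 8.
The rest check out directly.

Satisfiable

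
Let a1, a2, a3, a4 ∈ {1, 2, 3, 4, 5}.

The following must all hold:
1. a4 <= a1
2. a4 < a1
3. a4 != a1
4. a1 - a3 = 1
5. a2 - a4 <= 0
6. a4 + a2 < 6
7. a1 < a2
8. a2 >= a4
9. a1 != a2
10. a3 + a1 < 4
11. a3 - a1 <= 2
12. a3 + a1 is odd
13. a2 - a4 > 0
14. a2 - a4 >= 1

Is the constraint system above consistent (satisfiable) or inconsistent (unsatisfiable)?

Unsatisfiable

Constraints 2, 5, and 7 give a4 < a1, a1 < a2, a2 ≤ a4. Chaining: a4 < a1 < a2 ≤ a4, which forces a4 < a4 — impossible.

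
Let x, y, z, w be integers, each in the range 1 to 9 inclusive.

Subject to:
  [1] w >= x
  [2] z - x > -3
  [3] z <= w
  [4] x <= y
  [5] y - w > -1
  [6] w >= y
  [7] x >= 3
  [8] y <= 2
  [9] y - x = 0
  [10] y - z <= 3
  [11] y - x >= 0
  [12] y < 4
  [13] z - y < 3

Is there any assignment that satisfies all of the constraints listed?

Unsatisfiable

From constraints 4 and 7: y ≥ x and x ≥ 3, so y ≥ 3. From constraint 8: y ≤ 2. But 2 < 3, so no value of y works.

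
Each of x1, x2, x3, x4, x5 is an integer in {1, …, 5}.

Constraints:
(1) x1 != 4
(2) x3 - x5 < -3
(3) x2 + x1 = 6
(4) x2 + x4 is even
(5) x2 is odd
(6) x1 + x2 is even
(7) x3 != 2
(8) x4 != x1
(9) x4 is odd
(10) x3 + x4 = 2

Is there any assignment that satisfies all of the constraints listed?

Satisfiable

Try x1 = 5, x2 = 1, x3 = 1, x4 = 1, x5 = 5.
Check constraint 2: x3 - x5 = -4; constraint 3: x2 + x1 = 6; constraint 10: x3 + x4 = 2. The remaining constraints are straightforward to verify.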